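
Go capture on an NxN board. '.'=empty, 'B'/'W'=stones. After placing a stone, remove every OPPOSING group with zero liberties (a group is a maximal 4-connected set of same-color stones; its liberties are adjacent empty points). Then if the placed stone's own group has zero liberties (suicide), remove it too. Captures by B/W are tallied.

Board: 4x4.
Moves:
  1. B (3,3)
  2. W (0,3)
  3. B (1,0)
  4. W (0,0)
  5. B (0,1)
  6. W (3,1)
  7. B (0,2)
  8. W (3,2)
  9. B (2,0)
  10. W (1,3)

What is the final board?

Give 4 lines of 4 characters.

Move 1: B@(3,3) -> caps B=0 W=0
Move 2: W@(0,3) -> caps B=0 W=0
Move 3: B@(1,0) -> caps B=0 W=0
Move 4: W@(0,0) -> caps B=0 W=0
Move 5: B@(0,1) -> caps B=1 W=0
Move 6: W@(3,1) -> caps B=1 W=0
Move 7: B@(0,2) -> caps B=1 W=0
Move 8: W@(3,2) -> caps B=1 W=0
Move 9: B@(2,0) -> caps B=1 W=0
Move 10: W@(1,3) -> caps B=1 W=0

Answer: .BBW
B..W
B...
.WWB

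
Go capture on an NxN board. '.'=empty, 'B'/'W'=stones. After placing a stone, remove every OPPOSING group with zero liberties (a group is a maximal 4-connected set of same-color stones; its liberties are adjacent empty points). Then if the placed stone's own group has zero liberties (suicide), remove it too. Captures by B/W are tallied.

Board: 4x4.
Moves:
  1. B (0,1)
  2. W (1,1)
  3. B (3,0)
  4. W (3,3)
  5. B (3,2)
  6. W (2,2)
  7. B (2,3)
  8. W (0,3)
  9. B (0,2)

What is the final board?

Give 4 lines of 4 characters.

Move 1: B@(0,1) -> caps B=0 W=0
Move 2: W@(1,1) -> caps B=0 W=0
Move 3: B@(3,0) -> caps B=0 W=0
Move 4: W@(3,3) -> caps B=0 W=0
Move 5: B@(3,2) -> caps B=0 W=0
Move 6: W@(2,2) -> caps B=0 W=0
Move 7: B@(2,3) -> caps B=1 W=0
Move 8: W@(0,3) -> caps B=1 W=0
Move 9: B@(0,2) -> caps B=1 W=0

Answer: .BBW
.W..
..WB
B.B.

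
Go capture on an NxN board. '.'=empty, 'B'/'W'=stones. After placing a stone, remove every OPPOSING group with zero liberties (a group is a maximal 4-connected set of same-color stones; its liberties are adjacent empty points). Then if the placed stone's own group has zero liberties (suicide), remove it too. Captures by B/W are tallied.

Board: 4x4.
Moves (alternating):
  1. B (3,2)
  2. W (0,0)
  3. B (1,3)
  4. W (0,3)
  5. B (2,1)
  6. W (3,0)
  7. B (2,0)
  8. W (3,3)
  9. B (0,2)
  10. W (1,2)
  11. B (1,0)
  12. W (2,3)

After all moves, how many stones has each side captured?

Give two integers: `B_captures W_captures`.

Move 1: B@(3,2) -> caps B=0 W=0
Move 2: W@(0,0) -> caps B=0 W=0
Move 3: B@(1,3) -> caps B=0 W=0
Move 4: W@(0,3) -> caps B=0 W=0
Move 5: B@(2,1) -> caps B=0 W=0
Move 6: W@(3,0) -> caps B=0 W=0
Move 7: B@(2,0) -> caps B=0 W=0
Move 8: W@(3,3) -> caps B=0 W=0
Move 9: B@(0,2) -> caps B=1 W=0
Move 10: W@(1,2) -> caps B=1 W=0
Move 11: B@(1,0) -> caps B=1 W=0
Move 12: W@(2,3) -> caps B=1 W=0

Answer: 1 0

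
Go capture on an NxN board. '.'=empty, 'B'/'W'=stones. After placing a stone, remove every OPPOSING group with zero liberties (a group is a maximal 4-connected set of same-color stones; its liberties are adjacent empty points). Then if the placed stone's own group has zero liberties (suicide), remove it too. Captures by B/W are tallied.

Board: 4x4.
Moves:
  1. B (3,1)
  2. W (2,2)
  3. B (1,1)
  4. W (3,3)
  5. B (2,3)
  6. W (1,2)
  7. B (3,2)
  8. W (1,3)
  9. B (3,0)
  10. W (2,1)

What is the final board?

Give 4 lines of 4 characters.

Move 1: B@(3,1) -> caps B=0 W=0
Move 2: W@(2,2) -> caps B=0 W=0
Move 3: B@(1,1) -> caps B=0 W=0
Move 4: W@(3,3) -> caps B=0 W=0
Move 5: B@(2,3) -> caps B=0 W=0
Move 6: W@(1,2) -> caps B=0 W=0
Move 7: B@(3,2) -> caps B=1 W=0
Move 8: W@(1,3) -> caps B=1 W=0
Move 9: B@(3,0) -> caps B=1 W=0
Move 10: W@(2,1) -> caps B=1 W=0

Answer: ....
.BWW
.WWB
BBB.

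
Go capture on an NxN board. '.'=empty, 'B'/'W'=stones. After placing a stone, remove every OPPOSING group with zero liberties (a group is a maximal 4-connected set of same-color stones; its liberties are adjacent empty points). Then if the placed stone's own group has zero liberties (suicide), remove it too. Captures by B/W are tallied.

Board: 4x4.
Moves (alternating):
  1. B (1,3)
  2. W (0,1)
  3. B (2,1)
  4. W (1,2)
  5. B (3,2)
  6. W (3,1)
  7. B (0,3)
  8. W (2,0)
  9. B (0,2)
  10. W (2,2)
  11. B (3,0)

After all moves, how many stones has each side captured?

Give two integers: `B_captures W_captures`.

Answer: 1 0

Derivation:
Move 1: B@(1,3) -> caps B=0 W=0
Move 2: W@(0,1) -> caps B=0 W=0
Move 3: B@(2,1) -> caps B=0 W=0
Move 4: W@(1,2) -> caps B=0 W=0
Move 5: B@(3,2) -> caps B=0 W=0
Move 6: W@(3,1) -> caps B=0 W=0
Move 7: B@(0,3) -> caps B=0 W=0
Move 8: W@(2,0) -> caps B=0 W=0
Move 9: B@(0,2) -> caps B=0 W=0
Move 10: W@(2,2) -> caps B=0 W=0
Move 11: B@(3,0) -> caps B=1 W=0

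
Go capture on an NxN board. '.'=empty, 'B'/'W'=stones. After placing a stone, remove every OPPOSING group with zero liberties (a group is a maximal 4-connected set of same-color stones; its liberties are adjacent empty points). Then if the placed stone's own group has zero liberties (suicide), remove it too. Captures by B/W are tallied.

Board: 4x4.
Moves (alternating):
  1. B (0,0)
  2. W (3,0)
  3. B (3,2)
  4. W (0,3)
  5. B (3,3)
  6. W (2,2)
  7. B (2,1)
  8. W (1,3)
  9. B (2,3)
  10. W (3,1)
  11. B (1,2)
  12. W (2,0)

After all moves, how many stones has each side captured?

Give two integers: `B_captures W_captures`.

Answer: 0 3

Derivation:
Move 1: B@(0,0) -> caps B=0 W=0
Move 2: W@(3,0) -> caps B=0 W=0
Move 3: B@(3,2) -> caps B=0 W=0
Move 4: W@(0,3) -> caps B=0 W=0
Move 5: B@(3,3) -> caps B=0 W=0
Move 6: W@(2,2) -> caps B=0 W=0
Move 7: B@(2,1) -> caps B=0 W=0
Move 8: W@(1,3) -> caps B=0 W=0
Move 9: B@(2,3) -> caps B=0 W=0
Move 10: W@(3,1) -> caps B=0 W=3
Move 11: B@(1,2) -> caps B=0 W=3
Move 12: W@(2,0) -> caps B=0 W=3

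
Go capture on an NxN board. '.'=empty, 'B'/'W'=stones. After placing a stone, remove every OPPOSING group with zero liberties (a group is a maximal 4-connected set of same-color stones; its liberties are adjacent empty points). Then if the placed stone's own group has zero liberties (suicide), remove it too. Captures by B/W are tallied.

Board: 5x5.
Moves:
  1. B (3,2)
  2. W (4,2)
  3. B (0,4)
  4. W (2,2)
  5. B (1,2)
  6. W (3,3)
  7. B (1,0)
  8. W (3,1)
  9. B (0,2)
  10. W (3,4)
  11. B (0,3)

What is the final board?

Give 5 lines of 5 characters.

Answer: ..BBB
B.B..
..W..
.W.WW
..W..

Derivation:
Move 1: B@(3,2) -> caps B=0 W=0
Move 2: W@(4,2) -> caps B=0 W=0
Move 3: B@(0,4) -> caps B=0 W=0
Move 4: W@(2,2) -> caps B=0 W=0
Move 5: B@(1,2) -> caps B=0 W=0
Move 6: W@(3,3) -> caps B=0 W=0
Move 7: B@(1,0) -> caps B=0 W=0
Move 8: W@(3,1) -> caps B=0 W=1
Move 9: B@(0,2) -> caps B=0 W=1
Move 10: W@(3,4) -> caps B=0 W=1
Move 11: B@(0,3) -> caps B=0 W=1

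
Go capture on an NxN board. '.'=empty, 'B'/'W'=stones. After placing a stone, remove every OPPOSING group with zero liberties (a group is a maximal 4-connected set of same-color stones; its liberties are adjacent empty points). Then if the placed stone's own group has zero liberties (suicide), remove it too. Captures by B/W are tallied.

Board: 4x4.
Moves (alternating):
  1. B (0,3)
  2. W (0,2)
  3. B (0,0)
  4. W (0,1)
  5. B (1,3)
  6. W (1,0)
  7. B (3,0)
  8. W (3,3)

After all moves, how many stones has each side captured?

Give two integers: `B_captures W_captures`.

Answer: 0 1

Derivation:
Move 1: B@(0,3) -> caps B=0 W=0
Move 2: W@(0,2) -> caps B=0 W=0
Move 3: B@(0,0) -> caps B=0 W=0
Move 4: W@(0,1) -> caps B=0 W=0
Move 5: B@(1,3) -> caps B=0 W=0
Move 6: W@(1,0) -> caps B=0 W=1
Move 7: B@(3,0) -> caps B=0 W=1
Move 8: W@(3,3) -> caps B=0 W=1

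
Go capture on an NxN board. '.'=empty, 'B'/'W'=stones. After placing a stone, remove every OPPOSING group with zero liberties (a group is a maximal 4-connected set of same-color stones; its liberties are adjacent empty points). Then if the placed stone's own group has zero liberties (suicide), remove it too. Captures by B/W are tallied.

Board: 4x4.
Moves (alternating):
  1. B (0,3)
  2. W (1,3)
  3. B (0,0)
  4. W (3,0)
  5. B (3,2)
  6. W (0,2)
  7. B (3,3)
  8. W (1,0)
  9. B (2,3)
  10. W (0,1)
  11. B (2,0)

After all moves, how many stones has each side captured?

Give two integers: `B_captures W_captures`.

Answer: 0 2

Derivation:
Move 1: B@(0,3) -> caps B=0 W=0
Move 2: W@(1,3) -> caps B=0 W=0
Move 3: B@(0,0) -> caps B=0 W=0
Move 4: W@(3,0) -> caps B=0 W=0
Move 5: B@(3,2) -> caps B=0 W=0
Move 6: W@(0,2) -> caps B=0 W=1
Move 7: B@(3,3) -> caps B=0 W=1
Move 8: W@(1,0) -> caps B=0 W=1
Move 9: B@(2,3) -> caps B=0 W=1
Move 10: W@(0,1) -> caps B=0 W=2
Move 11: B@(2,0) -> caps B=0 W=2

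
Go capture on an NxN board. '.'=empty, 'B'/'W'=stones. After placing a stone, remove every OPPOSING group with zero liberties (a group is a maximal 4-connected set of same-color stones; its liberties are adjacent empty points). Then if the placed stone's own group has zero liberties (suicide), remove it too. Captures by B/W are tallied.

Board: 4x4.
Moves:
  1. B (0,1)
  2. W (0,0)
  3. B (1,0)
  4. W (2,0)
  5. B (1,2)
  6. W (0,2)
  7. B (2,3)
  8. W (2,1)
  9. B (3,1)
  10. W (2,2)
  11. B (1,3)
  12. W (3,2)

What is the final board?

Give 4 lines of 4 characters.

Move 1: B@(0,1) -> caps B=0 W=0
Move 2: W@(0,0) -> caps B=0 W=0
Move 3: B@(1,0) -> caps B=1 W=0
Move 4: W@(2,0) -> caps B=1 W=0
Move 5: B@(1,2) -> caps B=1 W=0
Move 6: W@(0,2) -> caps B=1 W=0
Move 7: B@(2,3) -> caps B=1 W=0
Move 8: W@(2,1) -> caps B=1 W=0
Move 9: B@(3,1) -> caps B=1 W=0
Move 10: W@(2,2) -> caps B=1 W=0
Move 11: B@(1,3) -> caps B=1 W=0
Move 12: W@(3,2) -> caps B=1 W=0

Answer: .BW.
B.BB
WWWB
.BW.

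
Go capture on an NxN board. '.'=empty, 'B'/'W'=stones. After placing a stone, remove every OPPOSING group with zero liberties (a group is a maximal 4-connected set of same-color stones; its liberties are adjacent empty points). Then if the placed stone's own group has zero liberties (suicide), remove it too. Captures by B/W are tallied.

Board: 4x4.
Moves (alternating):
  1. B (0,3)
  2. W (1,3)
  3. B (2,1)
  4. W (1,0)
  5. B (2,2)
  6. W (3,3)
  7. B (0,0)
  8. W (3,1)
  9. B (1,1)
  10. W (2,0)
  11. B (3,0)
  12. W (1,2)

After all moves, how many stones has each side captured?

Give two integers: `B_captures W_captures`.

Answer: 2 0

Derivation:
Move 1: B@(0,3) -> caps B=0 W=0
Move 2: W@(1,3) -> caps B=0 W=0
Move 3: B@(2,1) -> caps B=0 W=0
Move 4: W@(1,0) -> caps B=0 W=0
Move 5: B@(2,2) -> caps B=0 W=0
Move 6: W@(3,3) -> caps B=0 W=0
Move 7: B@(0,0) -> caps B=0 W=0
Move 8: W@(3,1) -> caps B=0 W=0
Move 9: B@(1,1) -> caps B=0 W=0
Move 10: W@(2,0) -> caps B=0 W=0
Move 11: B@(3,0) -> caps B=2 W=0
Move 12: W@(1,2) -> caps B=2 W=0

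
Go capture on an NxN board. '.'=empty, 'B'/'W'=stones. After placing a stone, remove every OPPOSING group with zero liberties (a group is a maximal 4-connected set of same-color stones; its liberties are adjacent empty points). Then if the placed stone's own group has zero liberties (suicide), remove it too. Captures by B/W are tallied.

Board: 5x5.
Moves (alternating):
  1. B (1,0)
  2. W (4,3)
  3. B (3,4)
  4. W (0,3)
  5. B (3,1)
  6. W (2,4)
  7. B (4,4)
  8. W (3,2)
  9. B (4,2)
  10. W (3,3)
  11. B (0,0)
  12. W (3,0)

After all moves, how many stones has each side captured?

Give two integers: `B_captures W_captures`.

Move 1: B@(1,0) -> caps B=0 W=0
Move 2: W@(4,3) -> caps B=0 W=0
Move 3: B@(3,4) -> caps B=0 W=0
Move 4: W@(0,3) -> caps B=0 W=0
Move 5: B@(3,1) -> caps B=0 W=0
Move 6: W@(2,4) -> caps B=0 W=0
Move 7: B@(4,4) -> caps B=0 W=0
Move 8: W@(3,2) -> caps B=0 W=0
Move 9: B@(4,2) -> caps B=0 W=0
Move 10: W@(3,3) -> caps B=0 W=2
Move 11: B@(0,0) -> caps B=0 W=2
Move 12: W@(3,0) -> caps B=0 W=2

Answer: 0 2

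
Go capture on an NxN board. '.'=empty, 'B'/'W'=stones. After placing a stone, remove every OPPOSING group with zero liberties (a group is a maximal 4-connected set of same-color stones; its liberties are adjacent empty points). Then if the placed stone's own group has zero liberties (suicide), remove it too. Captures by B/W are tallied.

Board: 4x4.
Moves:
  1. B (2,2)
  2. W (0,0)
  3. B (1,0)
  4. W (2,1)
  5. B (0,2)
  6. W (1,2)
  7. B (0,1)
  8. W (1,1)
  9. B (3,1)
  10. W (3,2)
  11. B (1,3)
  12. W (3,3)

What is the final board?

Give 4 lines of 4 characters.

Move 1: B@(2,2) -> caps B=0 W=0
Move 2: W@(0,0) -> caps B=0 W=0
Move 3: B@(1,0) -> caps B=0 W=0
Move 4: W@(2,1) -> caps B=0 W=0
Move 5: B@(0,2) -> caps B=0 W=0
Move 6: W@(1,2) -> caps B=0 W=0
Move 7: B@(0,1) -> caps B=1 W=0
Move 8: W@(1,1) -> caps B=1 W=0
Move 9: B@(3,1) -> caps B=1 W=0
Move 10: W@(3,2) -> caps B=1 W=0
Move 11: B@(1,3) -> caps B=1 W=0
Move 12: W@(3,3) -> caps B=1 W=0

Answer: .BB.
BWWB
.WB.
.BWW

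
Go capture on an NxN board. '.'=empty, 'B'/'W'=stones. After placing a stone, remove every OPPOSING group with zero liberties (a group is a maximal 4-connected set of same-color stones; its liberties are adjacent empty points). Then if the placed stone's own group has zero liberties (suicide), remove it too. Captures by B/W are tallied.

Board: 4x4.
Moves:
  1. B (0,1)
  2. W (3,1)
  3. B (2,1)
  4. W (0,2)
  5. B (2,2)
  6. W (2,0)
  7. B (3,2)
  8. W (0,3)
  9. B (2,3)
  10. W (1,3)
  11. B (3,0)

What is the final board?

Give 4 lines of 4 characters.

Answer: .BWW
...W
WBBB
B.B.

Derivation:
Move 1: B@(0,1) -> caps B=0 W=0
Move 2: W@(3,1) -> caps B=0 W=0
Move 3: B@(2,1) -> caps B=0 W=0
Move 4: W@(0,2) -> caps B=0 W=0
Move 5: B@(2,2) -> caps B=0 W=0
Move 6: W@(2,0) -> caps B=0 W=0
Move 7: B@(3,2) -> caps B=0 W=0
Move 8: W@(0,3) -> caps B=0 W=0
Move 9: B@(2,3) -> caps B=0 W=0
Move 10: W@(1,3) -> caps B=0 W=0
Move 11: B@(3,0) -> caps B=1 W=0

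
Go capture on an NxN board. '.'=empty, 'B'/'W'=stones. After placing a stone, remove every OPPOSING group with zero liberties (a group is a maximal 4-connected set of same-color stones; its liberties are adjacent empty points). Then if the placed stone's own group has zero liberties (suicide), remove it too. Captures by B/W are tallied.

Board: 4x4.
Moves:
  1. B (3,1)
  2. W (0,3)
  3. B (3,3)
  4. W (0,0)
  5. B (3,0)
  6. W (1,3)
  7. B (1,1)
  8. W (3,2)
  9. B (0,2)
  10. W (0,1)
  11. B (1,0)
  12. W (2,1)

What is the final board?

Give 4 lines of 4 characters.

Move 1: B@(3,1) -> caps B=0 W=0
Move 2: W@(0,3) -> caps B=0 W=0
Move 3: B@(3,3) -> caps B=0 W=0
Move 4: W@(0,0) -> caps B=0 W=0
Move 5: B@(3,0) -> caps B=0 W=0
Move 6: W@(1,3) -> caps B=0 W=0
Move 7: B@(1,1) -> caps B=0 W=0
Move 8: W@(3,2) -> caps B=0 W=0
Move 9: B@(0,2) -> caps B=0 W=0
Move 10: W@(0,1) -> caps B=0 W=0
Move 11: B@(1,0) -> caps B=2 W=0
Move 12: W@(2,1) -> caps B=2 W=0

Answer: ..BW
BB.W
.W..
BBWB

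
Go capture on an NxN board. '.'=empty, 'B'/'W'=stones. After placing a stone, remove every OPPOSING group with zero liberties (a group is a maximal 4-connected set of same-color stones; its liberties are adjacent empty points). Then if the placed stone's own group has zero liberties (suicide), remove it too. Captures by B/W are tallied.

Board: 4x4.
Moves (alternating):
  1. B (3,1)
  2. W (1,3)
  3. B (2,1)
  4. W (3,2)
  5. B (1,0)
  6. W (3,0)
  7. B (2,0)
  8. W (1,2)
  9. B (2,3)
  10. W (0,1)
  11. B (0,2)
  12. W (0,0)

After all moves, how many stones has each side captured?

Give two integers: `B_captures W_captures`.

Move 1: B@(3,1) -> caps B=0 W=0
Move 2: W@(1,3) -> caps B=0 W=0
Move 3: B@(2,1) -> caps B=0 W=0
Move 4: W@(3,2) -> caps B=0 W=0
Move 5: B@(1,0) -> caps B=0 W=0
Move 6: W@(3,0) -> caps B=0 W=0
Move 7: B@(2,0) -> caps B=1 W=0
Move 8: W@(1,2) -> caps B=1 W=0
Move 9: B@(2,3) -> caps B=1 W=0
Move 10: W@(0,1) -> caps B=1 W=0
Move 11: B@(0,2) -> caps B=1 W=0
Move 12: W@(0,0) -> caps B=1 W=0

Answer: 1 0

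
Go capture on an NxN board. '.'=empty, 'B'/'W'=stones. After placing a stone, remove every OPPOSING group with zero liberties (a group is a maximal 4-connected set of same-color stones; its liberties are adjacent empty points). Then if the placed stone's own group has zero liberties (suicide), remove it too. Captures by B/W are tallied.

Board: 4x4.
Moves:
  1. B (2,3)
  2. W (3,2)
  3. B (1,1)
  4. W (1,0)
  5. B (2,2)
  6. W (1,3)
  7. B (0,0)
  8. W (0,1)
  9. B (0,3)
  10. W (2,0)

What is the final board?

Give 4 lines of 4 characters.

Answer: .W.B
WB.W
W.BB
..W.

Derivation:
Move 1: B@(2,3) -> caps B=0 W=0
Move 2: W@(3,2) -> caps B=0 W=0
Move 3: B@(1,1) -> caps B=0 W=0
Move 4: W@(1,0) -> caps B=0 W=0
Move 5: B@(2,2) -> caps B=0 W=0
Move 6: W@(1,3) -> caps B=0 W=0
Move 7: B@(0,0) -> caps B=0 W=0
Move 8: W@(0,1) -> caps B=0 W=1
Move 9: B@(0,3) -> caps B=0 W=1
Move 10: W@(2,0) -> caps B=0 W=1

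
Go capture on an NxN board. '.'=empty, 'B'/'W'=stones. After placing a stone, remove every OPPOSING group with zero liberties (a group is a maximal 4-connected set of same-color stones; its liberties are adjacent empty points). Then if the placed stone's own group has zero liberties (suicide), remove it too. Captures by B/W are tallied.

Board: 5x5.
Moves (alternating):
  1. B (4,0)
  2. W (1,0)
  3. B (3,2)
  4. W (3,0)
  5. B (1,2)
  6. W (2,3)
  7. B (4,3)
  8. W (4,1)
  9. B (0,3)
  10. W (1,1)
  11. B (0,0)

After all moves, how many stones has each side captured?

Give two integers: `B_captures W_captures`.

Answer: 0 1

Derivation:
Move 1: B@(4,0) -> caps B=0 W=0
Move 2: W@(1,0) -> caps B=0 W=0
Move 3: B@(3,2) -> caps B=0 W=0
Move 4: W@(3,0) -> caps B=0 W=0
Move 5: B@(1,2) -> caps B=0 W=0
Move 6: W@(2,3) -> caps B=0 W=0
Move 7: B@(4,3) -> caps B=0 W=0
Move 8: W@(4,1) -> caps B=0 W=1
Move 9: B@(0,3) -> caps B=0 W=1
Move 10: W@(1,1) -> caps B=0 W=1
Move 11: B@(0,0) -> caps B=0 W=1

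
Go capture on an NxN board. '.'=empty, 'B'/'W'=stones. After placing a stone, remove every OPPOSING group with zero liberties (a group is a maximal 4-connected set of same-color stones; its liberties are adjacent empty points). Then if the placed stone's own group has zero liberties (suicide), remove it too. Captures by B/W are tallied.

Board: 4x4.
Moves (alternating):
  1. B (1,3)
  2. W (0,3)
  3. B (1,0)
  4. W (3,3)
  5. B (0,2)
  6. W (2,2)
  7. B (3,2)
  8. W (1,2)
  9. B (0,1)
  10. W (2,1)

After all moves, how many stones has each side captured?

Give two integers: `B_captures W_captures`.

Move 1: B@(1,3) -> caps B=0 W=0
Move 2: W@(0,3) -> caps B=0 W=0
Move 3: B@(1,0) -> caps B=0 W=0
Move 4: W@(3,3) -> caps B=0 W=0
Move 5: B@(0,2) -> caps B=1 W=0
Move 6: W@(2,2) -> caps B=1 W=0
Move 7: B@(3,2) -> caps B=1 W=0
Move 8: W@(1,2) -> caps B=1 W=0
Move 9: B@(0,1) -> caps B=1 W=0
Move 10: W@(2,1) -> caps B=1 W=0

Answer: 1 0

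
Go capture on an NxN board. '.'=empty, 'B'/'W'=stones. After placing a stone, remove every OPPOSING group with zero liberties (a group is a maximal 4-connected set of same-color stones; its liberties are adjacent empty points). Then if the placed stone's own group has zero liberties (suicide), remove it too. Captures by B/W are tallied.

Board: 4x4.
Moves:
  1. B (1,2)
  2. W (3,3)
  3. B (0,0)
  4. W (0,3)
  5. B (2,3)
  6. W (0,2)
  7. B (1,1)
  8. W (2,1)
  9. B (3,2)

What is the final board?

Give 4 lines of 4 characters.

Move 1: B@(1,2) -> caps B=0 W=0
Move 2: W@(3,3) -> caps B=0 W=0
Move 3: B@(0,0) -> caps B=0 W=0
Move 4: W@(0,3) -> caps B=0 W=0
Move 5: B@(2,3) -> caps B=0 W=0
Move 6: W@(0,2) -> caps B=0 W=0
Move 7: B@(1,1) -> caps B=0 W=0
Move 8: W@(2,1) -> caps B=0 W=0
Move 9: B@(3,2) -> caps B=1 W=0

Answer: B.WW
.BB.
.W.B
..B.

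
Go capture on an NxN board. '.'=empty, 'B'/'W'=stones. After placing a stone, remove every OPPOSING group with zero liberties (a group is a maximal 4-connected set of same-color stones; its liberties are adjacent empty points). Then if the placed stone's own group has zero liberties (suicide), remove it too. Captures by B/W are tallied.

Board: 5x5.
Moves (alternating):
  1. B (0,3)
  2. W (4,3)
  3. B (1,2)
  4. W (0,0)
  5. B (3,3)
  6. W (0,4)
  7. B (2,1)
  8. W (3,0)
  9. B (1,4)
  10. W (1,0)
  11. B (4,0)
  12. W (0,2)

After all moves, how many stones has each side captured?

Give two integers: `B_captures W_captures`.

Answer: 1 0

Derivation:
Move 1: B@(0,3) -> caps B=0 W=0
Move 2: W@(4,3) -> caps B=0 W=0
Move 3: B@(1,2) -> caps B=0 W=0
Move 4: W@(0,0) -> caps B=0 W=0
Move 5: B@(3,3) -> caps B=0 W=0
Move 6: W@(0,4) -> caps B=0 W=0
Move 7: B@(2,1) -> caps B=0 W=0
Move 8: W@(3,0) -> caps B=0 W=0
Move 9: B@(1,4) -> caps B=1 W=0
Move 10: W@(1,0) -> caps B=1 W=0
Move 11: B@(4,0) -> caps B=1 W=0
Move 12: W@(0,2) -> caps B=1 W=0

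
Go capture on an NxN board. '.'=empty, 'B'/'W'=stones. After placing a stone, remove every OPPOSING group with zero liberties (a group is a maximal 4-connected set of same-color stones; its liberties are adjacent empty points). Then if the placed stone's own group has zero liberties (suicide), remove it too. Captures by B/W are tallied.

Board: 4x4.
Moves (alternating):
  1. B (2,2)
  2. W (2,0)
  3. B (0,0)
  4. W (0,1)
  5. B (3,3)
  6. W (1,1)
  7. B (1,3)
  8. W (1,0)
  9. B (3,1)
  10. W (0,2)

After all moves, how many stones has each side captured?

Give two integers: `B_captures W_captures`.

Move 1: B@(2,2) -> caps B=0 W=0
Move 2: W@(2,0) -> caps B=0 W=0
Move 3: B@(0,0) -> caps B=0 W=0
Move 4: W@(0,1) -> caps B=0 W=0
Move 5: B@(3,3) -> caps B=0 W=0
Move 6: W@(1,1) -> caps B=0 W=0
Move 7: B@(1,3) -> caps B=0 W=0
Move 8: W@(1,0) -> caps B=0 W=1
Move 9: B@(3,1) -> caps B=0 W=1
Move 10: W@(0,2) -> caps B=0 W=1

Answer: 0 1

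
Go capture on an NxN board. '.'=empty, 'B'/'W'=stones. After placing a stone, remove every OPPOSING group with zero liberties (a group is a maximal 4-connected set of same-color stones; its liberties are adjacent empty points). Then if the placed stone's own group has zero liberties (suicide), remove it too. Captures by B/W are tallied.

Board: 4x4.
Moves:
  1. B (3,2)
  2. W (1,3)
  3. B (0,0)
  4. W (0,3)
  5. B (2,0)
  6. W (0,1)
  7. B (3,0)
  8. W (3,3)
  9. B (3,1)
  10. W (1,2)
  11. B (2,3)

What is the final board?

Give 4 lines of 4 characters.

Move 1: B@(3,2) -> caps B=0 W=0
Move 2: W@(1,3) -> caps B=0 W=0
Move 3: B@(0,0) -> caps B=0 W=0
Move 4: W@(0,3) -> caps B=0 W=0
Move 5: B@(2,0) -> caps B=0 W=0
Move 6: W@(0,1) -> caps B=0 W=0
Move 7: B@(3,0) -> caps B=0 W=0
Move 8: W@(3,3) -> caps B=0 W=0
Move 9: B@(3,1) -> caps B=0 W=0
Move 10: W@(1,2) -> caps B=0 W=0
Move 11: B@(2,3) -> caps B=1 W=0

Answer: BW.W
..WW
B..B
BBB.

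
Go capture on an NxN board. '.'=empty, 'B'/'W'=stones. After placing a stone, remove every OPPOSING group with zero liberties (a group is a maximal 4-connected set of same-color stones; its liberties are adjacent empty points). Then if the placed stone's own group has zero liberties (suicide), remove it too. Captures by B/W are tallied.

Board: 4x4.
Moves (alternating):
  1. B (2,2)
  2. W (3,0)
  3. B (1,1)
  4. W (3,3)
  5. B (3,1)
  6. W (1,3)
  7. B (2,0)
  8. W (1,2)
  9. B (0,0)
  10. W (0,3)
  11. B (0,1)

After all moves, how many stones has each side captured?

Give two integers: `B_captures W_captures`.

Move 1: B@(2,2) -> caps B=0 W=0
Move 2: W@(3,0) -> caps B=0 W=0
Move 3: B@(1,1) -> caps B=0 W=0
Move 4: W@(3,3) -> caps B=0 W=0
Move 5: B@(3,1) -> caps B=0 W=0
Move 6: W@(1,3) -> caps B=0 W=0
Move 7: B@(2,0) -> caps B=1 W=0
Move 8: W@(1,2) -> caps B=1 W=0
Move 9: B@(0,0) -> caps B=1 W=0
Move 10: W@(0,3) -> caps B=1 W=0
Move 11: B@(0,1) -> caps B=1 W=0

Answer: 1 0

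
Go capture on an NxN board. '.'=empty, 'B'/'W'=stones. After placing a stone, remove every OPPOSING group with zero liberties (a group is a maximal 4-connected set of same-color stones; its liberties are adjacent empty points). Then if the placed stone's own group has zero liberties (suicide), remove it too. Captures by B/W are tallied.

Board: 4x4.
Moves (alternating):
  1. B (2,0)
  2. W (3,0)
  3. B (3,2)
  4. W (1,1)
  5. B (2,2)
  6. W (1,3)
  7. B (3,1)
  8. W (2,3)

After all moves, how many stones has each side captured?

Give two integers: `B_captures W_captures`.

Answer: 1 0

Derivation:
Move 1: B@(2,0) -> caps B=0 W=0
Move 2: W@(3,0) -> caps B=0 W=0
Move 3: B@(3,2) -> caps B=0 W=0
Move 4: W@(1,1) -> caps B=0 W=0
Move 5: B@(2,2) -> caps B=0 W=0
Move 6: W@(1,3) -> caps B=0 W=0
Move 7: B@(3,1) -> caps B=1 W=0
Move 8: W@(2,3) -> caps B=1 W=0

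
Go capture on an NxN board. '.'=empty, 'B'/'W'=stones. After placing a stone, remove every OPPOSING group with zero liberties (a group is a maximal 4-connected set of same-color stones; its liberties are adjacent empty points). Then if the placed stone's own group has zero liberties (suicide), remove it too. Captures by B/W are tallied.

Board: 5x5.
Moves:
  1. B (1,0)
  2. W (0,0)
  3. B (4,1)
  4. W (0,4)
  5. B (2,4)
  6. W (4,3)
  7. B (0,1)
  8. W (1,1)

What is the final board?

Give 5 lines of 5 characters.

Move 1: B@(1,0) -> caps B=0 W=0
Move 2: W@(0,0) -> caps B=0 W=0
Move 3: B@(4,1) -> caps B=0 W=0
Move 4: W@(0,4) -> caps B=0 W=0
Move 5: B@(2,4) -> caps B=0 W=0
Move 6: W@(4,3) -> caps B=0 W=0
Move 7: B@(0,1) -> caps B=1 W=0
Move 8: W@(1,1) -> caps B=1 W=0

Answer: .B..W
BW...
....B
.....
.B.W.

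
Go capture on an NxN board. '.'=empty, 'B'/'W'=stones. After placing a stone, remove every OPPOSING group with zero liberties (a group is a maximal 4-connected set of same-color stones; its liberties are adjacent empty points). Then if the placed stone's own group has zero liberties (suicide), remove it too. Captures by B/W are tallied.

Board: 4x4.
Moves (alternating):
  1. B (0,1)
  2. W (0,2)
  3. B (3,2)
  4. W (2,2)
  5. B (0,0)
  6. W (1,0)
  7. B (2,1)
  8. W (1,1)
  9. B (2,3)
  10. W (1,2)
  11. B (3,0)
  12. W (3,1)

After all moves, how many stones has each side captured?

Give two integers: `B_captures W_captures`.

Move 1: B@(0,1) -> caps B=0 W=0
Move 2: W@(0,2) -> caps B=0 W=0
Move 3: B@(3,2) -> caps B=0 W=0
Move 4: W@(2,2) -> caps B=0 W=0
Move 5: B@(0,0) -> caps B=0 W=0
Move 6: W@(1,0) -> caps B=0 W=0
Move 7: B@(2,1) -> caps B=0 W=0
Move 8: W@(1,1) -> caps B=0 W=2
Move 9: B@(2,3) -> caps B=0 W=2
Move 10: W@(1,2) -> caps B=0 W=2
Move 11: B@(3,0) -> caps B=0 W=2
Move 12: W@(3,1) -> caps B=0 W=2

Answer: 0 2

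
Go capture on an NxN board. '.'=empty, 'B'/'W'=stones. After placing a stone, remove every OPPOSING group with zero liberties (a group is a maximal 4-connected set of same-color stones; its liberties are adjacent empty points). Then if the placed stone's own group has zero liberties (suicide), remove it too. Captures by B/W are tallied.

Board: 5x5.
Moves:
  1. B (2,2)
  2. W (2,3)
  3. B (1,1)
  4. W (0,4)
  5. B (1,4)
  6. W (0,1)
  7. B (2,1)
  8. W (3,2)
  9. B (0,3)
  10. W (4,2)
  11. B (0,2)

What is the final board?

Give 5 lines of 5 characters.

Move 1: B@(2,2) -> caps B=0 W=0
Move 2: W@(2,3) -> caps B=0 W=0
Move 3: B@(1,1) -> caps B=0 W=0
Move 4: W@(0,4) -> caps B=0 W=0
Move 5: B@(1,4) -> caps B=0 W=0
Move 6: W@(0,1) -> caps B=0 W=0
Move 7: B@(2,1) -> caps B=0 W=0
Move 8: W@(3,2) -> caps B=0 W=0
Move 9: B@(0,3) -> caps B=1 W=0
Move 10: W@(4,2) -> caps B=1 W=0
Move 11: B@(0,2) -> caps B=1 W=0

Answer: .WBB.
.B..B
.BBW.
..W..
..W..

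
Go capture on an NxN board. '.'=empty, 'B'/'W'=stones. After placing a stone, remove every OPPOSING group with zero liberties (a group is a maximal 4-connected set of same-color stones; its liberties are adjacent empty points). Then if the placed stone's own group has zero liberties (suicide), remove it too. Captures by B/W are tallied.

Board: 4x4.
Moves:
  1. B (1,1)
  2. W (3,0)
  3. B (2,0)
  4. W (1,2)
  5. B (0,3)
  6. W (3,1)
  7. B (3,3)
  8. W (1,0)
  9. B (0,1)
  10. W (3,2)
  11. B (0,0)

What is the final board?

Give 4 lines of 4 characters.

Move 1: B@(1,1) -> caps B=0 W=0
Move 2: W@(3,0) -> caps B=0 W=0
Move 3: B@(2,0) -> caps B=0 W=0
Move 4: W@(1,2) -> caps B=0 W=0
Move 5: B@(0,3) -> caps B=0 W=0
Move 6: W@(3,1) -> caps B=0 W=0
Move 7: B@(3,3) -> caps B=0 W=0
Move 8: W@(1,0) -> caps B=0 W=0
Move 9: B@(0,1) -> caps B=0 W=0
Move 10: W@(3,2) -> caps B=0 W=0
Move 11: B@(0,0) -> caps B=1 W=0

Answer: BB.B
.BW.
B...
WWWB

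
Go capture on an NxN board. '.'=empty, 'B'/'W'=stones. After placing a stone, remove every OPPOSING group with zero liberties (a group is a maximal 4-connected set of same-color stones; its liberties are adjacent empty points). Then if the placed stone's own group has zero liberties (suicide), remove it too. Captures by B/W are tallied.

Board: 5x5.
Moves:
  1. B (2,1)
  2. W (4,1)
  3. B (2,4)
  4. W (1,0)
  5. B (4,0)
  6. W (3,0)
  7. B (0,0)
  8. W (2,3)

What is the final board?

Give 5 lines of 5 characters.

Answer: B....
W....
.B.WB
W....
.W...

Derivation:
Move 1: B@(2,1) -> caps B=0 W=0
Move 2: W@(4,1) -> caps B=0 W=0
Move 3: B@(2,4) -> caps B=0 W=0
Move 4: W@(1,0) -> caps B=0 W=0
Move 5: B@(4,0) -> caps B=0 W=0
Move 6: W@(3,0) -> caps B=0 W=1
Move 7: B@(0,0) -> caps B=0 W=1
Move 8: W@(2,3) -> caps B=0 W=1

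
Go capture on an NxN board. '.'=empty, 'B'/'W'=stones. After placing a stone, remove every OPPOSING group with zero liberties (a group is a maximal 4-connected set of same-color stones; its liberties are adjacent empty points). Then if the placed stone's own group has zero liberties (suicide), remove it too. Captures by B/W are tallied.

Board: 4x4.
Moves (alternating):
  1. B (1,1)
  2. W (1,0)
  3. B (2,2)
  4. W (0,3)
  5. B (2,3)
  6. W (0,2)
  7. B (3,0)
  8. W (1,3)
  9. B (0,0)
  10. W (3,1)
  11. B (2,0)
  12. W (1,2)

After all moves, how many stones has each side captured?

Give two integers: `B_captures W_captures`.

Answer: 1 0

Derivation:
Move 1: B@(1,1) -> caps B=0 W=0
Move 2: W@(1,0) -> caps B=0 W=0
Move 3: B@(2,2) -> caps B=0 W=0
Move 4: W@(0,3) -> caps B=0 W=0
Move 5: B@(2,3) -> caps B=0 W=0
Move 6: W@(0,2) -> caps B=0 W=0
Move 7: B@(3,0) -> caps B=0 W=0
Move 8: W@(1,3) -> caps B=0 W=0
Move 9: B@(0,0) -> caps B=0 W=0
Move 10: W@(3,1) -> caps B=0 W=0
Move 11: B@(2,0) -> caps B=1 W=0
Move 12: W@(1,2) -> caps B=1 W=0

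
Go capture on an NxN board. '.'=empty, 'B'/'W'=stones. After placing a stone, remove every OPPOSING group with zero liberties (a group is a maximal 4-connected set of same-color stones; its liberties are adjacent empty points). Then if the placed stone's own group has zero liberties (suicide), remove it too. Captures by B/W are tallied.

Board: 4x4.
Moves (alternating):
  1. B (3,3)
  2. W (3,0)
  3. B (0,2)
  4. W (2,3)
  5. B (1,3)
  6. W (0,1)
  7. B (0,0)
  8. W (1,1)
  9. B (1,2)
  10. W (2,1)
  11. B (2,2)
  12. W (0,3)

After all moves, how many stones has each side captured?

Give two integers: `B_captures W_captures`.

Answer: 1 0

Derivation:
Move 1: B@(3,3) -> caps B=0 W=0
Move 2: W@(3,0) -> caps B=0 W=0
Move 3: B@(0,2) -> caps B=0 W=0
Move 4: W@(2,3) -> caps B=0 W=0
Move 5: B@(1,3) -> caps B=0 W=0
Move 6: W@(0,1) -> caps B=0 W=0
Move 7: B@(0,0) -> caps B=0 W=0
Move 8: W@(1,1) -> caps B=0 W=0
Move 9: B@(1,2) -> caps B=0 W=0
Move 10: W@(2,1) -> caps B=0 W=0
Move 11: B@(2,2) -> caps B=1 W=0
Move 12: W@(0,3) -> caps B=1 W=0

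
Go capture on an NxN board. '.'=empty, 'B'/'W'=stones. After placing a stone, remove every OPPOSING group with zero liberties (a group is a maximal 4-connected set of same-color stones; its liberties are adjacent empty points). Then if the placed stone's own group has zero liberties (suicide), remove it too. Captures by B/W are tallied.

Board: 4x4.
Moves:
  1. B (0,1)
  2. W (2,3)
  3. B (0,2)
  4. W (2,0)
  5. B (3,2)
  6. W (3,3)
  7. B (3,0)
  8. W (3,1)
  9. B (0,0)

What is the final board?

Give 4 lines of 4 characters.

Move 1: B@(0,1) -> caps B=0 W=0
Move 2: W@(2,3) -> caps B=0 W=0
Move 3: B@(0,2) -> caps B=0 W=0
Move 4: W@(2,0) -> caps B=0 W=0
Move 5: B@(3,2) -> caps B=0 W=0
Move 6: W@(3,3) -> caps B=0 W=0
Move 7: B@(3,0) -> caps B=0 W=0
Move 8: W@(3,1) -> caps B=0 W=1
Move 9: B@(0,0) -> caps B=0 W=1

Answer: BBB.
....
W..W
.WBW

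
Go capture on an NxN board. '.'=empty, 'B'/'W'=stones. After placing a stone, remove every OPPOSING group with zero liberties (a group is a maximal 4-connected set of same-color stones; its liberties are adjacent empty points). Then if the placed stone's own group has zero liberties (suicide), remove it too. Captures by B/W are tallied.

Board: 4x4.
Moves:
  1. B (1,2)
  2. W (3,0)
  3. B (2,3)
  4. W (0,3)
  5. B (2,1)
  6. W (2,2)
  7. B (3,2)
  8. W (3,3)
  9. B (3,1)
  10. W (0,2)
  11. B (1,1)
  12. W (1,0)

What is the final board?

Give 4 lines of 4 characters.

Answer: ..WW
WBB.
.B.B
WBB.

Derivation:
Move 1: B@(1,2) -> caps B=0 W=0
Move 2: W@(3,0) -> caps B=0 W=0
Move 3: B@(2,3) -> caps B=0 W=0
Move 4: W@(0,3) -> caps B=0 W=0
Move 5: B@(2,1) -> caps B=0 W=0
Move 6: W@(2,2) -> caps B=0 W=0
Move 7: B@(3,2) -> caps B=1 W=0
Move 8: W@(3,3) -> caps B=1 W=0
Move 9: B@(3,1) -> caps B=1 W=0
Move 10: W@(0,2) -> caps B=1 W=0
Move 11: B@(1,1) -> caps B=1 W=0
Move 12: W@(1,0) -> caps B=1 W=0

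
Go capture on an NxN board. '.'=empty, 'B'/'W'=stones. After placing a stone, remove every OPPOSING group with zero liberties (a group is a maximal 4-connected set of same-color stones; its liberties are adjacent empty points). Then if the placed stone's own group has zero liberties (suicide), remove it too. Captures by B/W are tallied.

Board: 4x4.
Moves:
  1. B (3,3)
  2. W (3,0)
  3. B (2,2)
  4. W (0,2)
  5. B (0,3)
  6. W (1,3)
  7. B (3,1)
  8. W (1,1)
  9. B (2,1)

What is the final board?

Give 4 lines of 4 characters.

Answer: ..W.
.W.W
.BB.
WB.B

Derivation:
Move 1: B@(3,3) -> caps B=0 W=0
Move 2: W@(3,0) -> caps B=0 W=0
Move 3: B@(2,2) -> caps B=0 W=0
Move 4: W@(0,2) -> caps B=0 W=0
Move 5: B@(0,3) -> caps B=0 W=0
Move 6: W@(1,3) -> caps B=0 W=1
Move 7: B@(3,1) -> caps B=0 W=1
Move 8: W@(1,1) -> caps B=0 W=1
Move 9: B@(2,1) -> caps B=0 W=1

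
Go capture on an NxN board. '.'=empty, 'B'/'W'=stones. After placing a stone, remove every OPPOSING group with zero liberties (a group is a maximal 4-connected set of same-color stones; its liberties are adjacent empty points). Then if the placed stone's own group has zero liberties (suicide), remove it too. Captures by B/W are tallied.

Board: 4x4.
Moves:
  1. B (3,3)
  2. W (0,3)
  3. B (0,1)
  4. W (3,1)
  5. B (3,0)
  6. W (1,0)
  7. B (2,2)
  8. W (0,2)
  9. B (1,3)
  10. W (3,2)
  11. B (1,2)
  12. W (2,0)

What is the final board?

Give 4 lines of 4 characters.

Move 1: B@(3,3) -> caps B=0 W=0
Move 2: W@(0,3) -> caps B=0 W=0
Move 3: B@(0,1) -> caps B=0 W=0
Move 4: W@(3,1) -> caps B=0 W=0
Move 5: B@(3,0) -> caps B=0 W=0
Move 6: W@(1,0) -> caps B=0 W=0
Move 7: B@(2,2) -> caps B=0 W=0
Move 8: W@(0,2) -> caps B=0 W=0
Move 9: B@(1,3) -> caps B=0 W=0
Move 10: W@(3,2) -> caps B=0 W=0
Move 11: B@(1,2) -> caps B=2 W=0
Move 12: W@(2,0) -> caps B=2 W=1

Answer: .B..
W.BB
W.B.
.WWB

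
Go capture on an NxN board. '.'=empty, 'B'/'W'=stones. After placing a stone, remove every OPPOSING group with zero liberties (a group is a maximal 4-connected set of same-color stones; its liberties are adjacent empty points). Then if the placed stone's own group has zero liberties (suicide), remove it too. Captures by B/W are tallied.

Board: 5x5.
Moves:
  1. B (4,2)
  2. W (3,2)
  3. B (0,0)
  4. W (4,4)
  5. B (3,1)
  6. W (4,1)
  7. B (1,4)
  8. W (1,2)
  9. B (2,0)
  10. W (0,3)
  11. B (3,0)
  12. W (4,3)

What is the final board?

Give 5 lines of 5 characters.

Answer: B..W.
..W.B
B....
BBW..
.W.WW

Derivation:
Move 1: B@(4,2) -> caps B=0 W=0
Move 2: W@(3,2) -> caps B=0 W=0
Move 3: B@(0,0) -> caps B=0 W=0
Move 4: W@(4,4) -> caps B=0 W=0
Move 5: B@(3,1) -> caps B=0 W=0
Move 6: W@(4,1) -> caps B=0 W=0
Move 7: B@(1,4) -> caps B=0 W=0
Move 8: W@(1,2) -> caps B=0 W=0
Move 9: B@(2,0) -> caps B=0 W=0
Move 10: W@(0,3) -> caps B=0 W=0
Move 11: B@(3,0) -> caps B=0 W=0
Move 12: W@(4,3) -> caps B=0 W=1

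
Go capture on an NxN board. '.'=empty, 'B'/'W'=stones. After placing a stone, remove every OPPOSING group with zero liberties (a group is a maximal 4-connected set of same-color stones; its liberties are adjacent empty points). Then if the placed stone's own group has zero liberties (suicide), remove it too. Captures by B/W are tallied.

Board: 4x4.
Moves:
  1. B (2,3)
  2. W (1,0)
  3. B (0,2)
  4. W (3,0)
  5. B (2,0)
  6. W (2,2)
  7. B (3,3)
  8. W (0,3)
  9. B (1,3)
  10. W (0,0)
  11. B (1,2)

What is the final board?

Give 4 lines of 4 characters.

Answer: W.B.
W.BB
B.WB
W..B

Derivation:
Move 1: B@(2,3) -> caps B=0 W=0
Move 2: W@(1,0) -> caps B=0 W=0
Move 3: B@(0,2) -> caps B=0 W=0
Move 4: W@(3,0) -> caps B=0 W=0
Move 5: B@(2,0) -> caps B=0 W=0
Move 6: W@(2,2) -> caps B=0 W=0
Move 7: B@(3,3) -> caps B=0 W=0
Move 8: W@(0,3) -> caps B=0 W=0
Move 9: B@(1,3) -> caps B=1 W=0
Move 10: W@(0,0) -> caps B=1 W=0
Move 11: B@(1,2) -> caps B=1 W=0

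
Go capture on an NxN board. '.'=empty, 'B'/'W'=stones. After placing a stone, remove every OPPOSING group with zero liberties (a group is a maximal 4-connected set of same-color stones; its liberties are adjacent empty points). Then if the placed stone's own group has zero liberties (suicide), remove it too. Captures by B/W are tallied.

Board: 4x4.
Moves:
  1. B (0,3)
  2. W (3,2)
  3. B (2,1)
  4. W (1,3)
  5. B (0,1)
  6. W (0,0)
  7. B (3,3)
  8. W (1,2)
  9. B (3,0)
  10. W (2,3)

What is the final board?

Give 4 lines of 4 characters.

Answer: WB.B
..WW
.B.W
B.W.

Derivation:
Move 1: B@(0,3) -> caps B=0 W=0
Move 2: W@(3,2) -> caps B=0 W=0
Move 3: B@(2,1) -> caps B=0 W=0
Move 4: W@(1,3) -> caps B=0 W=0
Move 5: B@(0,1) -> caps B=0 W=0
Move 6: W@(0,0) -> caps B=0 W=0
Move 7: B@(3,3) -> caps B=0 W=0
Move 8: W@(1,2) -> caps B=0 W=0
Move 9: B@(3,0) -> caps B=0 W=0
Move 10: W@(2,3) -> caps B=0 W=1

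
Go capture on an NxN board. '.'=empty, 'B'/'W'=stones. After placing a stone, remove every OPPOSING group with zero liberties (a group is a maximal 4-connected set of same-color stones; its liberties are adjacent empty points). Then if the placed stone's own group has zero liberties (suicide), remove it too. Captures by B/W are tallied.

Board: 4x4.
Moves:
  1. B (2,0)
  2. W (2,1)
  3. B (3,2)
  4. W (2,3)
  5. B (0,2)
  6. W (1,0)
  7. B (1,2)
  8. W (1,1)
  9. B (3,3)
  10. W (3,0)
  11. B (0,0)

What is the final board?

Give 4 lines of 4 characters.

Move 1: B@(2,0) -> caps B=0 W=0
Move 2: W@(2,1) -> caps B=0 W=0
Move 3: B@(3,2) -> caps B=0 W=0
Move 4: W@(2,3) -> caps B=0 W=0
Move 5: B@(0,2) -> caps B=0 W=0
Move 6: W@(1,0) -> caps B=0 W=0
Move 7: B@(1,2) -> caps B=0 W=0
Move 8: W@(1,1) -> caps B=0 W=0
Move 9: B@(3,3) -> caps B=0 W=0
Move 10: W@(3,0) -> caps B=0 W=1
Move 11: B@(0,0) -> caps B=0 W=1

Answer: B.B.
WWB.
.W.W
W.BB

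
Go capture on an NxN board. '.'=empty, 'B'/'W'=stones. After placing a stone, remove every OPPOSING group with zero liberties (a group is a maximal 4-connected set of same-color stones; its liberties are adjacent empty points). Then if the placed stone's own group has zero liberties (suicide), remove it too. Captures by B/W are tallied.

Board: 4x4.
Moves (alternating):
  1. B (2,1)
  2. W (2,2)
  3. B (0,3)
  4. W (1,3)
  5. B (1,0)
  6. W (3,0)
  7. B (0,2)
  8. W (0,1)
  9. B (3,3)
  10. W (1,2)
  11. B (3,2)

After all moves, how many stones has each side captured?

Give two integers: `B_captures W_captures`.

Answer: 0 2

Derivation:
Move 1: B@(2,1) -> caps B=0 W=0
Move 2: W@(2,2) -> caps B=0 W=0
Move 3: B@(0,3) -> caps B=0 W=0
Move 4: W@(1,3) -> caps B=0 W=0
Move 5: B@(1,0) -> caps B=0 W=0
Move 6: W@(3,0) -> caps B=0 W=0
Move 7: B@(0,2) -> caps B=0 W=0
Move 8: W@(0,1) -> caps B=0 W=0
Move 9: B@(3,3) -> caps B=0 W=0
Move 10: W@(1,2) -> caps B=0 W=2
Move 11: B@(3,2) -> caps B=0 W=2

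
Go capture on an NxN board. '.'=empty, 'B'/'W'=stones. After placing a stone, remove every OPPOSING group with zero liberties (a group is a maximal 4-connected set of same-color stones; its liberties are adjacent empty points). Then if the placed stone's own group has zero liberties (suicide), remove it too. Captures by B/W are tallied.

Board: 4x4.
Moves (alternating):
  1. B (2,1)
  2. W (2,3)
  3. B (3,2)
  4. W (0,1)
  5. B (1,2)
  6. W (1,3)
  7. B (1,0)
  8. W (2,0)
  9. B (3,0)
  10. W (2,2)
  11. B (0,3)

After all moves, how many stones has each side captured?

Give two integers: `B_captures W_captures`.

Answer: 1 0

Derivation:
Move 1: B@(2,1) -> caps B=0 W=0
Move 2: W@(2,3) -> caps B=0 W=0
Move 3: B@(3,2) -> caps B=0 W=0
Move 4: W@(0,1) -> caps B=0 W=0
Move 5: B@(1,2) -> caps B=0 W=0
Move 6: W@(1,3) -> caps B=0 W=0
Move 7: B@(1,0) -> caps B=0 W=0
Move 8: W@(2,0) -> caps B=0 W=0
Move 9: B@(3,0) -> caps B=1 W=0
Move 10: W@(2,2) -> caps B=1 W=0
Move 11: B@(0,3) -> caps B=1 W=0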